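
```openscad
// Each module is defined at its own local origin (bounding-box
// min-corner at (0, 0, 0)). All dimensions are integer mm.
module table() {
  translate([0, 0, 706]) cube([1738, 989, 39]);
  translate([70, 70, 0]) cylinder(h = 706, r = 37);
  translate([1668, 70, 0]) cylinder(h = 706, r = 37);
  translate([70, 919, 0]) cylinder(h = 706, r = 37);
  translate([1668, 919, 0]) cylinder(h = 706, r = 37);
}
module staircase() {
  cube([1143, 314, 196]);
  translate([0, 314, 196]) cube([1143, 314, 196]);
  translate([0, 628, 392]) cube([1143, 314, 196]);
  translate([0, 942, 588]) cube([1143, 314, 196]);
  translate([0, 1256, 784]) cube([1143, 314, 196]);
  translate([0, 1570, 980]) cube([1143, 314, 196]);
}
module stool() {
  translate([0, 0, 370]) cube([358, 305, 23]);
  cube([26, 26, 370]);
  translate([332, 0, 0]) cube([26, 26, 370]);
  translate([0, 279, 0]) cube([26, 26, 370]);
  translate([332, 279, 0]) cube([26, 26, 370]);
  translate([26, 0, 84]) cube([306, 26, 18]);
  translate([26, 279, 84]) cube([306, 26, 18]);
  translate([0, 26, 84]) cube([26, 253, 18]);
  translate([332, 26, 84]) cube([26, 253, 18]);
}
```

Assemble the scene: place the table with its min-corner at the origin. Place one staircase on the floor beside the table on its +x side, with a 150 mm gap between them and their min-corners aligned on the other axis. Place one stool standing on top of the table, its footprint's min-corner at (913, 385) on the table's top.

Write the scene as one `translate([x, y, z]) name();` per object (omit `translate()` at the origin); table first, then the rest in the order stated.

table();
translate([1888, 0, 0]) staircase();
translate([913, 385, 745]) stool();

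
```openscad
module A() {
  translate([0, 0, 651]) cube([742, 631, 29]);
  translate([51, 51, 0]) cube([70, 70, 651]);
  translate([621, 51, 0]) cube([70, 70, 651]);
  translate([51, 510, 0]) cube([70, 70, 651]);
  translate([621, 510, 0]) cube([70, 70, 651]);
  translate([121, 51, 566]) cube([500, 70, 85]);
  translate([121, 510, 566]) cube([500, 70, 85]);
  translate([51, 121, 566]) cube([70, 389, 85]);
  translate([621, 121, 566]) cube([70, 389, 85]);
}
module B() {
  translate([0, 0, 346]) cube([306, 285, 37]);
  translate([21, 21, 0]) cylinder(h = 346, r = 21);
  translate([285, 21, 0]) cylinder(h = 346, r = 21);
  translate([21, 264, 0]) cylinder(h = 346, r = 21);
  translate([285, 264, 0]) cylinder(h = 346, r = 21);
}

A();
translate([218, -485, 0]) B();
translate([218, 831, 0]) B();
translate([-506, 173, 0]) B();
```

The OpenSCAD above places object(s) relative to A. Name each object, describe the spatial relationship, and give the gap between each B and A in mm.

A is a table. B is a stool. Three stools sit around the table at the −y, +y, −x sides. The gap between each stool and the table is 200 mm.

Each stool's nearest face is 200 mm from the table's bounding box.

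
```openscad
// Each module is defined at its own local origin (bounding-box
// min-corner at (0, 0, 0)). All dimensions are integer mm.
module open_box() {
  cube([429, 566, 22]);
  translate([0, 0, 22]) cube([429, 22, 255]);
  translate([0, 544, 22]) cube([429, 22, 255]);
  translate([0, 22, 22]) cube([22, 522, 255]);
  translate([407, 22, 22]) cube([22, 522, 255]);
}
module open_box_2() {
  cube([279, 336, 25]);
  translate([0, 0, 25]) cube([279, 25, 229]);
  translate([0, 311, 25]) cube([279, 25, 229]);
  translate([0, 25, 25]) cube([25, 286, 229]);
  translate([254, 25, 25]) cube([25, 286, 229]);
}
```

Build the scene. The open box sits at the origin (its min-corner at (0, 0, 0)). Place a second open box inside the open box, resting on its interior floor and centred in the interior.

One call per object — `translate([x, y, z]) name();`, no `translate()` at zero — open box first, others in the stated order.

open_box();
translate([75, 115, 22]) open_box_2();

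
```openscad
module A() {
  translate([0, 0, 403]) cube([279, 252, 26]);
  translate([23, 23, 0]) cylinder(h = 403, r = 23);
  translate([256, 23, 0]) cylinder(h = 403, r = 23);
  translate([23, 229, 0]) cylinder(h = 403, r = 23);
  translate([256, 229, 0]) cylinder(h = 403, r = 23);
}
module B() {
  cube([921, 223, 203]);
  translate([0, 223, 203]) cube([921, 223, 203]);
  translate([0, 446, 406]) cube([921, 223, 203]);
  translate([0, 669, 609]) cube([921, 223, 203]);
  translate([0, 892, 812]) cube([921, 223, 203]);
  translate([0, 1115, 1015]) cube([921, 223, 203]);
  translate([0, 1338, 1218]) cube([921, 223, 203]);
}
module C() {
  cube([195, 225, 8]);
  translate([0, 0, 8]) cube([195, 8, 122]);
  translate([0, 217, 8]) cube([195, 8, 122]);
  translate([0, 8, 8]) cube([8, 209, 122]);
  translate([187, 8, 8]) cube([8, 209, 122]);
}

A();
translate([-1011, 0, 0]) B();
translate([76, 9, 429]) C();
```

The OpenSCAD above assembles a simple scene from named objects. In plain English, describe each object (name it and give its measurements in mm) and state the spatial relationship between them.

A is a simple wooden stool: a rectangular seat 279 mm (x) by 252 mm (y), 26 mm thick, top face at z = 429 mm, on four round legs, each 46 mm in diameter. The legs rest on z = 0, each leg's axis is inset half a diameter from the nearest pair of seat edges (so the leg's bounding box is flush with the corner).

B is a run of 7 identical solid stair steps. Each tread is 921×223 mm and each step block is 203 mm high. Step 1 rests on the floor; step k is offset from step 1 by (k−1)×223 mm in y and (k−1)×203 mm in z.

C is an open storage box with external size 195×225×130 mm and wall thickness 8 mm (the base is also 8 mm thick). The base covers the whole footprint; the four walls stand on the base, with the y-facing walls full-width and the x-facing walls fitting between their inner faces.

The staircase is on the floor beside the stool on its −x side. The open box is on top of the stool.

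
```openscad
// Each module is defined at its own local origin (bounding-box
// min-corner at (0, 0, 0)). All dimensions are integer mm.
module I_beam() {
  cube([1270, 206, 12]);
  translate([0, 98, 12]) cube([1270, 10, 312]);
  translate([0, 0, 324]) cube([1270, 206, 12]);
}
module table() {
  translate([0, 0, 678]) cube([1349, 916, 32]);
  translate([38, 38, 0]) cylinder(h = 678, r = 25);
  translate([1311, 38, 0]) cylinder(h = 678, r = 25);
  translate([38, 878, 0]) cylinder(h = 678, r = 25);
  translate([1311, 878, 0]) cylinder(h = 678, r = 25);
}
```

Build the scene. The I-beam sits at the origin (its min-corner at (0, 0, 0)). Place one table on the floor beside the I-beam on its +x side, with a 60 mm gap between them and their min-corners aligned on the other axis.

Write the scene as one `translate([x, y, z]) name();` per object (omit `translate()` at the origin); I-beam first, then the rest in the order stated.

I_beam();
translate([1330, 0, 0]) table();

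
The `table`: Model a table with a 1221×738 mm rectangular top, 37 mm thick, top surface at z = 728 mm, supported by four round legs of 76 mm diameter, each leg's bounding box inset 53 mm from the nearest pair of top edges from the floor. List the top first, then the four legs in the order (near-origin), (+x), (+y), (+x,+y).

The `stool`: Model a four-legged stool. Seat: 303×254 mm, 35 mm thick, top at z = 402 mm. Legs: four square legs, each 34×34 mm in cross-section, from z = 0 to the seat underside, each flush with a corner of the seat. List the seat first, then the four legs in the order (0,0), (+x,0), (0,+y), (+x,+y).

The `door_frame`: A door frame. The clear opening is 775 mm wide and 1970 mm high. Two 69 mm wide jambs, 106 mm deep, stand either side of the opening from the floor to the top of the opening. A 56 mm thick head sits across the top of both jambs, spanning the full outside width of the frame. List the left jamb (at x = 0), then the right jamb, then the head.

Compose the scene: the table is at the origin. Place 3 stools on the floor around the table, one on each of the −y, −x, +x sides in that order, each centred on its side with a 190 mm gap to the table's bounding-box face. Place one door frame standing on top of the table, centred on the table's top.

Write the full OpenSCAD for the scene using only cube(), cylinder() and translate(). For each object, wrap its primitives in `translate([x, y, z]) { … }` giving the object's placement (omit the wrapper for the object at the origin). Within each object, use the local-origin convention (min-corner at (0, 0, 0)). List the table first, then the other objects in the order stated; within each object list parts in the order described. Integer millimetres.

translate([0, 0, 691]) cube([1221, 738, 37]);
translate([91, 91, 0]) cylinder(h = 691, r = 38);
translate([1130, 91, 0]) cylinder(h = 691, r = 38);
translate([91, 647, 0]) cylinder(h = 691, r = 38);
translate([1130, 647, 0]) cylinder(h = 691, r = 38);
translate([459, -444, 0]) {
  translate([0, 0, 367]) cube([303, 254, 35]);
  cube([34, 34, 367]);
  translate([269, 0, 0]) cube([34, 34, 367]);
  translate([0, 220, 0]) cube([34, 34, 367]);
  translate([269, 220, 0]) cube([34, 34, 367]);
}
translate([-493, 242, 0]) {
  translate([0, 0, 367]) cube([303, 254, 35]);
  cube([34, 34, 367]);
  translate([269, 0, 0]) cube([34, 34, 367]);
  translate([0, 220, 0]) cube([34, 34, 367]);
  translate([269, 220, 0]) cube([34, 34, 367]);
}
translate([1411, 242, 0]) {
  translate([0, 0, 367]) cube([303, 254, 35]);
  cube([34, 34, 367]);
  translate([269, 0, 0]) cube([34, 34, 367]);
  translate([0, 220, 0]) cube([34, 34, 367]);
  translate([269, 220, 0]) cube([34, 34, 367]);
}
translate([154, 316, 728]) {
  cube([69, 106, 1970]);
  translate([844, 0, 0]) cube([69, 106, 1970]);
  translate([0, 0, 1970]) cube([913, 106, 56]);
}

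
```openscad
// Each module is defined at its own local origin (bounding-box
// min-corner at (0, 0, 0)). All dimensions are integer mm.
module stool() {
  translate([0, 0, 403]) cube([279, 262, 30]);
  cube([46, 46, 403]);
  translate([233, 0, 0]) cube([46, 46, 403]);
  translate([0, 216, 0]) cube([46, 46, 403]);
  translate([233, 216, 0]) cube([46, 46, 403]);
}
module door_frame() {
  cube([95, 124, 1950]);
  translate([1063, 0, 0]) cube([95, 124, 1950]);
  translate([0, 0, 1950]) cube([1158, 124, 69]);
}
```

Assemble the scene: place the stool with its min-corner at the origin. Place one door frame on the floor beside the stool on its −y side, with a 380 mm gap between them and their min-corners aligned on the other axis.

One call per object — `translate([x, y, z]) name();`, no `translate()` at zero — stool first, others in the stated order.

stool();
translate([0, -504, 0]) door_frame();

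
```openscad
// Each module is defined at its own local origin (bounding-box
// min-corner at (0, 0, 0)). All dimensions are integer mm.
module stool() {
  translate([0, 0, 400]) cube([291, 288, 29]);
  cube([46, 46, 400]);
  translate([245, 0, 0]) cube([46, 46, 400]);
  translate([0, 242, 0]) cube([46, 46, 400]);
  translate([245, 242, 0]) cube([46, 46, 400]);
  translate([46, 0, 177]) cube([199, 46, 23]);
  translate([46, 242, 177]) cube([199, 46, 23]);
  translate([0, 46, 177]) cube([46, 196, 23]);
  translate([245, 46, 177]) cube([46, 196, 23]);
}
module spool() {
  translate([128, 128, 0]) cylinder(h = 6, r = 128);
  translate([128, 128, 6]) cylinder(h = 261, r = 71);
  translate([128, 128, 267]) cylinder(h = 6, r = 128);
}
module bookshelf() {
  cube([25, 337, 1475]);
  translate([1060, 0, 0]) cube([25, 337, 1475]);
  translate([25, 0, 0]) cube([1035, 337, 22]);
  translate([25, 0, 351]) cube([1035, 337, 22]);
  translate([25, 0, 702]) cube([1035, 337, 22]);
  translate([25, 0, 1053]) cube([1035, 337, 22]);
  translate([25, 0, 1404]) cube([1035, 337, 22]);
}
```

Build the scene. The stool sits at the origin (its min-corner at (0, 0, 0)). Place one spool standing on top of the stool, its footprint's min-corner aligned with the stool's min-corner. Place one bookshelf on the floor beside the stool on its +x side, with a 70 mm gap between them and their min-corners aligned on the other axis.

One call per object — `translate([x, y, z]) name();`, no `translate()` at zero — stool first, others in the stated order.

stool();
translate([0, 0, 429]) spool();
translate([361, 0, 0]) bookshelf();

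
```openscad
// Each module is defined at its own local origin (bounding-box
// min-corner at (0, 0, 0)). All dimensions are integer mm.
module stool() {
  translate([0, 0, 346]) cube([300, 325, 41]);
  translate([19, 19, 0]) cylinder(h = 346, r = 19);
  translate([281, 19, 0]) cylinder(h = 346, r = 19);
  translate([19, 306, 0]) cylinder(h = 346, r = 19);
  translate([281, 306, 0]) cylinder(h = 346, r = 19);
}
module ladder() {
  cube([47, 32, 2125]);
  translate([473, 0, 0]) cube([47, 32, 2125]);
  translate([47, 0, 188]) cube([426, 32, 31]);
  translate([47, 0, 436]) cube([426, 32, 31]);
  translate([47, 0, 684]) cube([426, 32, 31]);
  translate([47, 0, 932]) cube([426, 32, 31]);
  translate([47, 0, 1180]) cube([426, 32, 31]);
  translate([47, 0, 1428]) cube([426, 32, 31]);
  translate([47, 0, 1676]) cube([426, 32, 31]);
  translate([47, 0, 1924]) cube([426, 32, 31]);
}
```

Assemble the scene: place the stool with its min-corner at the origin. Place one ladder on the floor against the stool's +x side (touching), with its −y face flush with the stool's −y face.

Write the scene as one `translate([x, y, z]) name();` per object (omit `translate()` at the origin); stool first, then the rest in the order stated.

stool();
translate([300, 0, 0]) ladder();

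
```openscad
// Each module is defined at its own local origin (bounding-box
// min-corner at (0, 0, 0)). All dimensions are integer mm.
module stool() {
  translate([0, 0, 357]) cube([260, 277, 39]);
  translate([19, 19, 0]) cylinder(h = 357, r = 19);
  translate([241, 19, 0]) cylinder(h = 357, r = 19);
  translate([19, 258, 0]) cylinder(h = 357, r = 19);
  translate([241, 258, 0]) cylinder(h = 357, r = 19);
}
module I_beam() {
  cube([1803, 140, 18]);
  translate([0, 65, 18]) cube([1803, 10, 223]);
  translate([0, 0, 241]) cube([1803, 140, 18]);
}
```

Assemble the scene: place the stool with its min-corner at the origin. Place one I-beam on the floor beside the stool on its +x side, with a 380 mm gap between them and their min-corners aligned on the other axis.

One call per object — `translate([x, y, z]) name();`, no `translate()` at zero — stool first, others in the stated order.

stool();
translate([640, 0, 0]) I_beam();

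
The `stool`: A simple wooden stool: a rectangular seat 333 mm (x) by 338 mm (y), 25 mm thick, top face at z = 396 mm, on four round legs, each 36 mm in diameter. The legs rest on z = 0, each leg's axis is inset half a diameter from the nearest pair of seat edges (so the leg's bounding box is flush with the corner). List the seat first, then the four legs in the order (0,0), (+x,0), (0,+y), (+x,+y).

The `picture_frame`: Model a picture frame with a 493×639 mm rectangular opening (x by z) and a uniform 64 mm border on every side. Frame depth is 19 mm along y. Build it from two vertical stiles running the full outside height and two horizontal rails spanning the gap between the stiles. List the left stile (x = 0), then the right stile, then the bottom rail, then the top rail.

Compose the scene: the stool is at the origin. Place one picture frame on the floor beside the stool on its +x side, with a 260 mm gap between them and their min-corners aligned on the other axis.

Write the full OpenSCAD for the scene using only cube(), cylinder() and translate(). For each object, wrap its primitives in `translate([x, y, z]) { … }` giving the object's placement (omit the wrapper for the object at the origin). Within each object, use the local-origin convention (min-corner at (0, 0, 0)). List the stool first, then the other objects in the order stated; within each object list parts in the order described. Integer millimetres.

translate([0, 0, 371]) cube([333, 338, 25]);
translate([18, 18, 0]) cylinder(h = 371, r = 18);
translate([315, 18, 0]) cylinder(h = 371, r = 18);
translate([18, 320, 0]) cylinder(h = 371, r = 18);
translate([315, 320, 0]) cylinder(h = 371, r = 18);
translate([593, 0, 0]) {
  cube([64, 19, 767]);
  translate([557, 0, 0]) cube([64, 19, 767]);
  translate([64, 0, 0]) cube([493, 19, 64]);
  translate([64, 0, 703]) cube([493, 19, 64]);
}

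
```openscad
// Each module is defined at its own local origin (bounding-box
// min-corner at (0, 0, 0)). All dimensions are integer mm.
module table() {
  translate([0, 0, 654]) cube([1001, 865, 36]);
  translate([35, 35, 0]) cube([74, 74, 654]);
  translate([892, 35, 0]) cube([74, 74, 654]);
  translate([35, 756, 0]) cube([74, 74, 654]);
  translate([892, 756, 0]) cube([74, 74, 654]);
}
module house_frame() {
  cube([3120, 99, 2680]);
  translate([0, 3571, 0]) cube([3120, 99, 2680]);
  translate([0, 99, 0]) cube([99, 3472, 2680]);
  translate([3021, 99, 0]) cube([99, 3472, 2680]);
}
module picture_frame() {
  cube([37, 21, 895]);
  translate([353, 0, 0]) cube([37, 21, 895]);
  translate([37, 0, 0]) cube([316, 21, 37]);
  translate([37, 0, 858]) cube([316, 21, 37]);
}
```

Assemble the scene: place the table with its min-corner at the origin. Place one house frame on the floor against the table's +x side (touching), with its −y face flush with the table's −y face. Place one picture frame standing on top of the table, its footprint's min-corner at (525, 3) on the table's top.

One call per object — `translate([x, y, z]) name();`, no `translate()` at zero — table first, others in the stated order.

table();
translate([1001, 0, 0]) house_frame();
translate([525, 3, 690]) picture_frame();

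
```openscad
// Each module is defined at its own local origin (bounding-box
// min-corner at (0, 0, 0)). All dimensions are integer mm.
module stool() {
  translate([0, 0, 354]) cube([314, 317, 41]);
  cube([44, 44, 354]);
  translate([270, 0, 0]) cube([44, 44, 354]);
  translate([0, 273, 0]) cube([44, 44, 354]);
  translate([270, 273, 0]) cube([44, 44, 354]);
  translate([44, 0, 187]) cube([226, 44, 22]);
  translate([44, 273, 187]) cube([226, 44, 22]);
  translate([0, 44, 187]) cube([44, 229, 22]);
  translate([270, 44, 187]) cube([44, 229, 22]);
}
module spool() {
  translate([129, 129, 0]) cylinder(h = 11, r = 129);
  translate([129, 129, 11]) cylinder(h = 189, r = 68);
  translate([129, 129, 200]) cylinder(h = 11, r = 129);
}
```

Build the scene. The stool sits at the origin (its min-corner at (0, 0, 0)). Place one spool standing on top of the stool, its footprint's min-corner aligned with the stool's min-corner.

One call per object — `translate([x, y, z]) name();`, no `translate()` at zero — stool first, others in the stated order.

stool();
translate([0, 0, 395]) spool();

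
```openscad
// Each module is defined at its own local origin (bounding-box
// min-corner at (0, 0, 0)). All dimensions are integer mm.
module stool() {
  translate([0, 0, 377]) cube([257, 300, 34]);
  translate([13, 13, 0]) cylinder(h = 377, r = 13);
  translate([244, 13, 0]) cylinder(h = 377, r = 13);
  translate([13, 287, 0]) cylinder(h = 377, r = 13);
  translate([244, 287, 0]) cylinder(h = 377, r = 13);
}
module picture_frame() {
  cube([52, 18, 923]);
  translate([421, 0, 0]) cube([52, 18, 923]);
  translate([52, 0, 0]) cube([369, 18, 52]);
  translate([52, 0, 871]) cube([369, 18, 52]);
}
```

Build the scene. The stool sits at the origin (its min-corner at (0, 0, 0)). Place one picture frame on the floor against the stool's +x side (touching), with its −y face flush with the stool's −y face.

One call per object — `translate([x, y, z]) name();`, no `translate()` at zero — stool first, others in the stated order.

stool();
translate([257, 0, 0]) picture_frame();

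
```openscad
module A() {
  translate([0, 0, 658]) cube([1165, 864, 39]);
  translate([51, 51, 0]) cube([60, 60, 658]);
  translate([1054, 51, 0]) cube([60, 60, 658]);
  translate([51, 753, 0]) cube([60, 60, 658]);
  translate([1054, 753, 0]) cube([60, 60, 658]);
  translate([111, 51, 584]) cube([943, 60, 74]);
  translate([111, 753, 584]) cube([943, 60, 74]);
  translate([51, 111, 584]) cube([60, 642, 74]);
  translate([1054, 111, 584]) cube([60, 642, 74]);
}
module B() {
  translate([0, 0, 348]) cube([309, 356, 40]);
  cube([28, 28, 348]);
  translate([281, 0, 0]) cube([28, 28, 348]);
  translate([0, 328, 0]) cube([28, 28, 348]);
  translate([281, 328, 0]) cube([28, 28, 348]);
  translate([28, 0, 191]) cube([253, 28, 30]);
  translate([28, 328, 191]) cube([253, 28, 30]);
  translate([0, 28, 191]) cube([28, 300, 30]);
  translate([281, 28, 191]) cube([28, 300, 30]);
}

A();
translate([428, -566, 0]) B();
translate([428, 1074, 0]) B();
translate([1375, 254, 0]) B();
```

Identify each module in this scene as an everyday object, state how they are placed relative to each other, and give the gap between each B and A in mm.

Each stool's nearest face is 210 mm from the table's bounding box.

A is a table. B is a stool. Three stools sit around the table at the −y, +y, +x sides. The gap between each stool and the table is 210 mm.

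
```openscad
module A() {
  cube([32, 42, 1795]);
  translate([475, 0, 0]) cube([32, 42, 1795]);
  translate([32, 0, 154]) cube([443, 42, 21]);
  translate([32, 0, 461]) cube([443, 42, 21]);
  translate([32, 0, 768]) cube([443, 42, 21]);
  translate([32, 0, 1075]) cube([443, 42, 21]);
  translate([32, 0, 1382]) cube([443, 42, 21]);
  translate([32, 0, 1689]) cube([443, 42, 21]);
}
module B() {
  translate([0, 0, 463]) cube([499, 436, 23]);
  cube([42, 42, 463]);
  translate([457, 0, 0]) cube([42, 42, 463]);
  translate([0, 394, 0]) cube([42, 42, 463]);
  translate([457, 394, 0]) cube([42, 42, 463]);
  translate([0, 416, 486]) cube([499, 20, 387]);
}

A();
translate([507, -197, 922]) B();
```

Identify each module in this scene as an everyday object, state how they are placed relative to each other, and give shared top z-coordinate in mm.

A is a ladder. B is a chair. The chair is beside the ladder with their tops flush at z = 1795. The shared top z-coordinate is 1795 mm.

Both tops at z = 1795 mm.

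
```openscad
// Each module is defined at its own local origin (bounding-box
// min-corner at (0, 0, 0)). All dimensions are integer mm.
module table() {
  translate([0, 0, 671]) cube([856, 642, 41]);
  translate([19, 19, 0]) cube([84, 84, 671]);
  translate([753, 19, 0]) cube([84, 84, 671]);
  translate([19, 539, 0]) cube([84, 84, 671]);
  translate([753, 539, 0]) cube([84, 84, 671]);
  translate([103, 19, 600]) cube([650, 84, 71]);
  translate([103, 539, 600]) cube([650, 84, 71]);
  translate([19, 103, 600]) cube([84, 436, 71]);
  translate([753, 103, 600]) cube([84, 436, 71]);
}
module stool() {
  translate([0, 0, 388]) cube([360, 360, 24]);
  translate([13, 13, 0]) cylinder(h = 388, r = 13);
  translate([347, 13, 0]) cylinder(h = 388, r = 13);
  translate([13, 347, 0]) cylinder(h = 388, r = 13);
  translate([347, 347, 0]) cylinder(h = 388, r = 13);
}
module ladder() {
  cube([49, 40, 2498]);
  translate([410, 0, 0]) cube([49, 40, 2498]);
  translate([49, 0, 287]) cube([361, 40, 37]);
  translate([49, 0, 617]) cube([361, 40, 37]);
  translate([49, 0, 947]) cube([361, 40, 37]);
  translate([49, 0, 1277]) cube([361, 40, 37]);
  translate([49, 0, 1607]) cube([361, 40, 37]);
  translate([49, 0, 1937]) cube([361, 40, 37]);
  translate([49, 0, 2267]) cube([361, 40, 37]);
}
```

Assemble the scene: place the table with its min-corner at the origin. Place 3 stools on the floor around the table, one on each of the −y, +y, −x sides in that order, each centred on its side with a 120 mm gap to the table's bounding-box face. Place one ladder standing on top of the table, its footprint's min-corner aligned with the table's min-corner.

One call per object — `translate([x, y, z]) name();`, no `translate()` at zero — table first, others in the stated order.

table();
translate([248, -480, 0]) stool();
translate([248, 762, 0]) stool();
translate([-480, 141, 0]) stool();
translate([0, 0, 712]) ladder();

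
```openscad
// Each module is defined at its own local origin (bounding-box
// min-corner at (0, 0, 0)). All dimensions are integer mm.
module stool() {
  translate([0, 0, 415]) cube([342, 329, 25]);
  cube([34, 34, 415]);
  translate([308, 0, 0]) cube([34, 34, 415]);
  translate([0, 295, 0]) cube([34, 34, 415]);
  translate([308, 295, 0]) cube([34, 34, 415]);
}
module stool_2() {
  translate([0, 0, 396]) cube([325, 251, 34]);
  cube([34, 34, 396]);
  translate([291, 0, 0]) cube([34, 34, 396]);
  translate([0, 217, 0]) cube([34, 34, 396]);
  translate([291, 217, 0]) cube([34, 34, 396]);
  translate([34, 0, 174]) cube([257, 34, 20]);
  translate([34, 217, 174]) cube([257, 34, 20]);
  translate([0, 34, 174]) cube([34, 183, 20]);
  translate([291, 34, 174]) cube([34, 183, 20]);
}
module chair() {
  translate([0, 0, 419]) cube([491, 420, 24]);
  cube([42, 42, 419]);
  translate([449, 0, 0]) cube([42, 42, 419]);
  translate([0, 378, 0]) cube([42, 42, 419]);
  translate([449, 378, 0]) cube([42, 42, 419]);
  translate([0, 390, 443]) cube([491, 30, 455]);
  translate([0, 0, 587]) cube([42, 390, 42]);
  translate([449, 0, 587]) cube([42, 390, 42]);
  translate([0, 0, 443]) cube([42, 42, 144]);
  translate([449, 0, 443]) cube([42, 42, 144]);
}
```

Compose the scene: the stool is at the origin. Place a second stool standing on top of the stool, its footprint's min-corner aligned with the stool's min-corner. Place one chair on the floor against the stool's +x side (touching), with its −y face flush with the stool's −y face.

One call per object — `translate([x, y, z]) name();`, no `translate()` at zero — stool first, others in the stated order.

stool();
translate([0, 0, 440]) stool_2();
translate([342, 0, 0]) chair();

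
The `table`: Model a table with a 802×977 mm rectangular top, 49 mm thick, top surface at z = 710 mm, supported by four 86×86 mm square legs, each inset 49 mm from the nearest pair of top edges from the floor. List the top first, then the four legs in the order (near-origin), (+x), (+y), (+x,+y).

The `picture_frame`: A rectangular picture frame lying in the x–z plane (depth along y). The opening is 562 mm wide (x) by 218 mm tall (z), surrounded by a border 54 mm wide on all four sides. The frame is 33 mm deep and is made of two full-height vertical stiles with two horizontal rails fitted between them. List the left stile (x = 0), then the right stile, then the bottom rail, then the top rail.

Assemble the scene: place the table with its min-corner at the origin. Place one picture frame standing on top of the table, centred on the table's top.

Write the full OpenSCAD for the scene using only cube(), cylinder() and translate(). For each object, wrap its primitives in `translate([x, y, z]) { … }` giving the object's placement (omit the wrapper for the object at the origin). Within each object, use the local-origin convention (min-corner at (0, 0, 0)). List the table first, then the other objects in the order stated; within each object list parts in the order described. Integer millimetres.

translate([0, 0, 661]) cube([802, 977, 49]);
translate([49, 49, 0]) cube([86, 86, 661]);
translate([667, 49, 0]) cube([86, 86, 661]);
translate([49, 842, 0]) cube([86, 86, 661]);
translate([667, 842, 0]) cube([86, 86, 661]);
translate([66, 472, 710]) {
  cube([54, 33, 326]);
  translate([616, 0, 0]) cube([54, 33, 326]);
  translate([54, 0, 0]) cube([562, 33, 54]);
  translate([54, 0, 272]) cube([562, 33, 54]);
}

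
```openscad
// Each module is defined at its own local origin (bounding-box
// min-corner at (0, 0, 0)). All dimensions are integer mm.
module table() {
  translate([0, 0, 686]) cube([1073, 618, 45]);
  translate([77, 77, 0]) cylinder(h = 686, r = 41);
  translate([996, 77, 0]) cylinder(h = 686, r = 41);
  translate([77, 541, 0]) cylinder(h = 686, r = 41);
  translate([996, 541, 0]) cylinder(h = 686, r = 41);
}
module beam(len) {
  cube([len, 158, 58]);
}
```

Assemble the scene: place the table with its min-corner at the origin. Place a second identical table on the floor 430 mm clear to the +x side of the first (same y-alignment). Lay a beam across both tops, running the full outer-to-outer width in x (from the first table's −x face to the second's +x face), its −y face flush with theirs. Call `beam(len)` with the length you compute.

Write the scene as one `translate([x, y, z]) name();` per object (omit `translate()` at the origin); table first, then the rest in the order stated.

table();
translate([1503, 0, 0]) table();
translate([0, 0, 731]) beam(2576);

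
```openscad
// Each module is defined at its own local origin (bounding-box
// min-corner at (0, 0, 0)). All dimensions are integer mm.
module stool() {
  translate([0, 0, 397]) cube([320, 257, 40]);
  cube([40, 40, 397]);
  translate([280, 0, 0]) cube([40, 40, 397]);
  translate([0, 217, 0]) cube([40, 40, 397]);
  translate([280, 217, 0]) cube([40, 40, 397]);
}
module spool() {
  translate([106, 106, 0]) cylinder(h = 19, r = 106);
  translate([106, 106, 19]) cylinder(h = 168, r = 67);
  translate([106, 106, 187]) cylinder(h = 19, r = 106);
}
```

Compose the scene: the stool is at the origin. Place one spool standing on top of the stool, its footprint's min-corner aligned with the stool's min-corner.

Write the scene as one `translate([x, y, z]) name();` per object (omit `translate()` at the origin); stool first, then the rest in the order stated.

stool();
translate([0, 0, 437]) spool();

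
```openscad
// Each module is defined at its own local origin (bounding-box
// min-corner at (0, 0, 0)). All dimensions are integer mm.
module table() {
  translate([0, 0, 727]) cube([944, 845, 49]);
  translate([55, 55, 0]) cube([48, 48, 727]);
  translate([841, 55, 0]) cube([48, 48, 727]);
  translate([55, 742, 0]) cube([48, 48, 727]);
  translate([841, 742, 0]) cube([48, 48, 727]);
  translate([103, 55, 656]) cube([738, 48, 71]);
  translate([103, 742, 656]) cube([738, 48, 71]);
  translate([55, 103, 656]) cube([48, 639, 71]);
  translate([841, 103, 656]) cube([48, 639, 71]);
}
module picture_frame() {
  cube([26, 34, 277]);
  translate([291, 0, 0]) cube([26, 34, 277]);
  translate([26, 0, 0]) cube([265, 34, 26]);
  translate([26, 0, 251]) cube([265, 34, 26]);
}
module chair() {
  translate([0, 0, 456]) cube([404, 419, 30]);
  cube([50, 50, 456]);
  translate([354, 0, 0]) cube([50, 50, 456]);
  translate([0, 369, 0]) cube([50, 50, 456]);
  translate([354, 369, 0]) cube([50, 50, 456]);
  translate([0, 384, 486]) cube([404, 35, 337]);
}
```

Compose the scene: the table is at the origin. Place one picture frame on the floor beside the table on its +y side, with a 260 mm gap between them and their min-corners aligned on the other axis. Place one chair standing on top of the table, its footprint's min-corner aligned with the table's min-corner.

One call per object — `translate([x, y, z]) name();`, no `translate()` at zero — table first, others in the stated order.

table();
translate([0, 1105, 0]) picture_frame();
translate([0, 0, 776]) chair();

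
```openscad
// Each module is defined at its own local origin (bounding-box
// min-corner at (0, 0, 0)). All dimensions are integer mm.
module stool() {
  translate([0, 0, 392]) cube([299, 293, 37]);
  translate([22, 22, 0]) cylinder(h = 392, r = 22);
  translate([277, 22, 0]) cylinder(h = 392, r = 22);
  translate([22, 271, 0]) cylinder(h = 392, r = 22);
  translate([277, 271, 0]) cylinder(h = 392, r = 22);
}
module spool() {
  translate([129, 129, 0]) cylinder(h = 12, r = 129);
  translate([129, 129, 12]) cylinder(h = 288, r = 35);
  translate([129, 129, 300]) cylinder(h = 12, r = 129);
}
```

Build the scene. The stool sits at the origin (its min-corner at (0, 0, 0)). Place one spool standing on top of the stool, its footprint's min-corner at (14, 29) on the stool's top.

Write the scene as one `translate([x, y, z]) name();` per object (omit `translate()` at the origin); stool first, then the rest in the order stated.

stool();
translate([14, 29, 429]) spool();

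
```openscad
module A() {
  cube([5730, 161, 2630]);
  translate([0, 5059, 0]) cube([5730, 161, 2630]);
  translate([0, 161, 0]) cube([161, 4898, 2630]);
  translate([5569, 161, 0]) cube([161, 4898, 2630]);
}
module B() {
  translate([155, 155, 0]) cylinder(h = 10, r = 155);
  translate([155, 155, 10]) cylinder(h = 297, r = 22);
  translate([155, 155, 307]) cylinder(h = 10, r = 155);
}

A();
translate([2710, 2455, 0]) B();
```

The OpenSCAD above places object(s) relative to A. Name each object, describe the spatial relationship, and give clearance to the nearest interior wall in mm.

A is a house frame. B is a spool. The spool sits inside the house frame, centred. The clearance to the nearest interior wall is 2294 mm.

Clearances: x = 2549, y = 2294; minimum 2294 mm.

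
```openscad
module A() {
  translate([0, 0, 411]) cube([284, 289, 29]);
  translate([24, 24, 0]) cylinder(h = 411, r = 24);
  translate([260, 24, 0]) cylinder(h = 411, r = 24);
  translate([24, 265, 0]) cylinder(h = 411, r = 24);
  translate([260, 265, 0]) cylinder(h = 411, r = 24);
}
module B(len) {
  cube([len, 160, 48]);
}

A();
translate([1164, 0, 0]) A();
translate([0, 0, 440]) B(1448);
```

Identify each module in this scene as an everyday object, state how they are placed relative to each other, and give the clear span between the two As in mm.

A is a stool. B is a beam. A beam spans the tops of two stools. The clear span between the two stools is 880 mm.

Second stool starts at x = 1164; first ends at x = 284; clear span = 1164 − 284 = 880 mm.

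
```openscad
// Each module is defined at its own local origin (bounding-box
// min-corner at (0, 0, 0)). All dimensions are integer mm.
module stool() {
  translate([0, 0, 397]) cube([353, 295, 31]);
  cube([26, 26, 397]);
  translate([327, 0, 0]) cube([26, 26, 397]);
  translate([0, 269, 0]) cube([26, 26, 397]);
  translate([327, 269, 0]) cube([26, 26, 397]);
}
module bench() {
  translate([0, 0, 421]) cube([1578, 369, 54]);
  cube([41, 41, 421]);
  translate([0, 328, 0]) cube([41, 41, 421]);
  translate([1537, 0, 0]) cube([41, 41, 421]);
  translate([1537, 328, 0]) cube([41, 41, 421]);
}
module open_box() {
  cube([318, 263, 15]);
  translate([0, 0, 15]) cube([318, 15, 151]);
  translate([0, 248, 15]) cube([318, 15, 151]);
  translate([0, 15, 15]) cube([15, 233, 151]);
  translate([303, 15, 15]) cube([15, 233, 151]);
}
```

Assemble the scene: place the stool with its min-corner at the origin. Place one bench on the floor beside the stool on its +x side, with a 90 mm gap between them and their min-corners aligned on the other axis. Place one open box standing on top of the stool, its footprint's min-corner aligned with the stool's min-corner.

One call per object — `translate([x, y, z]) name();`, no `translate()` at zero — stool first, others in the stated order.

stool();
translate([443, 0, 0]) bench();
translate([0, 0, 428]) open_box();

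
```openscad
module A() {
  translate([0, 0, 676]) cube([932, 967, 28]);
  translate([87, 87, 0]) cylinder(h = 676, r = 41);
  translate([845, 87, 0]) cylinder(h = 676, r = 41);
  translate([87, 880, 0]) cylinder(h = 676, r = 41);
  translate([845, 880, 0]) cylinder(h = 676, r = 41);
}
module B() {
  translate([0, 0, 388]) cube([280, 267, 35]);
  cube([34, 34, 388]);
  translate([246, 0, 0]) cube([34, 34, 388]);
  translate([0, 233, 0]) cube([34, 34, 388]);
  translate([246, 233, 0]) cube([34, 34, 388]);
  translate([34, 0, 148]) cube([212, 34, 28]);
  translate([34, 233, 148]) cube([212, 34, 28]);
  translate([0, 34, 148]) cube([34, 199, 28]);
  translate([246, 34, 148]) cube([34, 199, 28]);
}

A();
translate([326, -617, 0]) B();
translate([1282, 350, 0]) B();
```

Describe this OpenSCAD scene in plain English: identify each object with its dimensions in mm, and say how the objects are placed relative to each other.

A is a table: top 932 mm (x) × 967 mm (y), 28 mm thick, upper face at z = 704 mm, on four round legs of 82 mm diameter, each leg's bounding box inset 46 mm from the nearest pair of top edges, running from z = 0 to the bottom of the top.

B is a four-legged stool. The seat is a 280×267×35 mm slab whose top surface is at z = 423 mm; four square legs, each 34×34 mm in cross-section, run from the floor (z = 0) to the underside of the seat, each flush with a corner of the seat. Four stretchers, 34 mm wide and 28 mm tall, connect adjacent legs with their undersides at z = 148 mm, each running between the inner faces of the legs it joins and aligned with the legs' outer faces on the other axis.

Two stools sit around the table at the −y, +x sides.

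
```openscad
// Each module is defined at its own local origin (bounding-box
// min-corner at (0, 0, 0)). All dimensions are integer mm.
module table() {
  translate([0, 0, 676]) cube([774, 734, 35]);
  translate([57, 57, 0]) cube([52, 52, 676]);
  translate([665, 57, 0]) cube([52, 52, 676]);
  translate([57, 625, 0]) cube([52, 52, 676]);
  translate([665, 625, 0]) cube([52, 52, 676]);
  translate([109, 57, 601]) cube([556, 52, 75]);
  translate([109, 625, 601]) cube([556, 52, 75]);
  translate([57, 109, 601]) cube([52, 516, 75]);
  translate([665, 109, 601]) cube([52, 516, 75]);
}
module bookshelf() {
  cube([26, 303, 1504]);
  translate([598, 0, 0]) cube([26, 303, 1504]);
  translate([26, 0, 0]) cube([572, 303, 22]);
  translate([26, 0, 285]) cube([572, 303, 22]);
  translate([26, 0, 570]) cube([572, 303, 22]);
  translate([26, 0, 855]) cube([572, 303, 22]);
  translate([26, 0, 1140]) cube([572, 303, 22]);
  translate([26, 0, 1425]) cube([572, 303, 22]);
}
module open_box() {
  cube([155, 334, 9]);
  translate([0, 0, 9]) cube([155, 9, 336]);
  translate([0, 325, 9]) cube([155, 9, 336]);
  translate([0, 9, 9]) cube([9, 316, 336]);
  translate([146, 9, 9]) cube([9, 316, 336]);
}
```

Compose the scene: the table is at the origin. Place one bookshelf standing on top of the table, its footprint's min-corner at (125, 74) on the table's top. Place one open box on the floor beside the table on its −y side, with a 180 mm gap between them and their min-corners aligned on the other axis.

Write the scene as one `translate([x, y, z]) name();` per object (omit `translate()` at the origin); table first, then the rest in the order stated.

table();
translate([125, 74, 711]) bookshelf();
translate([0, -514, 0]) open_box();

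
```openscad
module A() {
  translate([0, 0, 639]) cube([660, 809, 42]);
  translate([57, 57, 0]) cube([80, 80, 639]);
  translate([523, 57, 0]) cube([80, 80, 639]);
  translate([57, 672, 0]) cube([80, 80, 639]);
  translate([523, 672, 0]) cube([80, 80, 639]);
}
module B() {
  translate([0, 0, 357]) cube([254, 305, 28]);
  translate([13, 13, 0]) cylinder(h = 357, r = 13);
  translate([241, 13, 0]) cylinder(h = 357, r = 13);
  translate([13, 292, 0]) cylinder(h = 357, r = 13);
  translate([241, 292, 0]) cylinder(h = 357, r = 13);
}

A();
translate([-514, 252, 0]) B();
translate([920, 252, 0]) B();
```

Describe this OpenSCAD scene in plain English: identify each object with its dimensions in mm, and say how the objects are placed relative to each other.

A is a rectangular dining table. The top is 660×809×42 mm with its upper surface at z = 681 mm. It stands on four 80×80 mm square legs, each inset 57 mm from the nearest pair of top edges, running from the floor to the underside of the top.

B is a simple wooden stool: a rectangular seat 254 mm (x) by 305 mm (y), 28 mm thick, top face at z = 385 mm, on four round legs, each 26 mm in diameter. The legs rest on z = 0, each leg's axis is inset half a diameter from the nearest pair of seat edges (so the leg's bounding box is flush with the corner).

Two stools sit around the table at the −x, +x sides.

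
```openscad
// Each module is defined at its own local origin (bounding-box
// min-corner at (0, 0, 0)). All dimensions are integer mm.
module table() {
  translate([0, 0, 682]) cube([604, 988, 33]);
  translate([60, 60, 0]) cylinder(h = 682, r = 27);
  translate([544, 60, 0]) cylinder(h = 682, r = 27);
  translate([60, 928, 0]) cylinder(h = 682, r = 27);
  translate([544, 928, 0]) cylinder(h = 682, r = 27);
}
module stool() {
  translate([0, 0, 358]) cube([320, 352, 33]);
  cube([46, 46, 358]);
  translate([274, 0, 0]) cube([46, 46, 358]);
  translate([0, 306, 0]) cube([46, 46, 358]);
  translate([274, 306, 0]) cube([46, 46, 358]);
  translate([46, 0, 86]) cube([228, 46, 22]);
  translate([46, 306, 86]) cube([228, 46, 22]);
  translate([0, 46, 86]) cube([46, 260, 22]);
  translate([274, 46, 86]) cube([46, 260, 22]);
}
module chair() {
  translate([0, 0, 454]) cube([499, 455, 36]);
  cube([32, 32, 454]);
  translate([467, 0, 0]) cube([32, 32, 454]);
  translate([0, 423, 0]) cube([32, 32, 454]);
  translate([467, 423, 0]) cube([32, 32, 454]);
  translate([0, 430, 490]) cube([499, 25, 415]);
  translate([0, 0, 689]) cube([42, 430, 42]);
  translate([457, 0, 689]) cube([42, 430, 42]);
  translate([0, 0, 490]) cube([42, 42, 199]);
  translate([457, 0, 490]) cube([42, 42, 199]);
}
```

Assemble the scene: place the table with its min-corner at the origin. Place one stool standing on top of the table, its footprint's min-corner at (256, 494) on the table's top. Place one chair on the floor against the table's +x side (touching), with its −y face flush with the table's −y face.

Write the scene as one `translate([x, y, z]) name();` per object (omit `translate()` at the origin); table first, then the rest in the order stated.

table();
translate([256, 494, 715]) stool();
translate([604, 0, 0]) chair();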